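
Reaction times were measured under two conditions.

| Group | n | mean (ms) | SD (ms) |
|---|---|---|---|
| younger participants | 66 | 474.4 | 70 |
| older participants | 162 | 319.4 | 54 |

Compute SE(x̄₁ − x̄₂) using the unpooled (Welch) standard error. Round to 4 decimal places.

9.6043

Per-group SEs: s₁/√n₁ = 70/√66 = 8.6164, s₂/√n₂ = 54/√162 = 4.2426.
Unpooled SE of the difference: √(74.24234896 + 17.99965476) = 9.6043.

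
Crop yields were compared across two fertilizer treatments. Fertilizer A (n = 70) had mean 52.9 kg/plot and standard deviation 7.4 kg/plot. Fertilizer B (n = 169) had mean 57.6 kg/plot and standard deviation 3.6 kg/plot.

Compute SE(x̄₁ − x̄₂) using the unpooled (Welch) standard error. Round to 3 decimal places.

Standard errors of each mean: 7.4/√70 = 0.8845 and 3.6/√169 = 0.2769.
SE(x̄₁ − x̄₂) = √(0.8845² + 0.2769²) = 0.9268 for independent samples with unequal variances.

0.927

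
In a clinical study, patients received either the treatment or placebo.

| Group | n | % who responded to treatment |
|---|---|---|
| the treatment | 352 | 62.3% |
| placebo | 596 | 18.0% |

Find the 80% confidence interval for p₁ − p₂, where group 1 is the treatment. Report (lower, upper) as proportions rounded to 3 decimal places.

The two standard errors are √(0.6230×0.3770/352) = 0.02583 and √(0.1800×0.8200/596) = 0.01574.
Because the samples are independent, SE_diff = √(0.02583² + 0.01574²) = 0.03025.
Using z* = 1.282 for 80%, ME = 1.282 × 0.03025 = 0.03878.
p̂₁ − p̂₂ = 0.4430; interval 0.4430 ± 0.03878 gives (0.404, 0.482).

(0.404, 0.482)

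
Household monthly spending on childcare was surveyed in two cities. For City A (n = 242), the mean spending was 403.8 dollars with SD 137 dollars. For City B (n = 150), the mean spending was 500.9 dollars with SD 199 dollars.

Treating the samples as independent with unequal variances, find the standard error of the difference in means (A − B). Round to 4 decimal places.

Per-group SEs: s₁/√n₁ = 137/√242 = 8.8067, s₂/√n₂ = 199/√150 = 16.2483.
Unpooled SE of the difference: √(77.55796489 + 264.00725289) = 18.4815.

18.4815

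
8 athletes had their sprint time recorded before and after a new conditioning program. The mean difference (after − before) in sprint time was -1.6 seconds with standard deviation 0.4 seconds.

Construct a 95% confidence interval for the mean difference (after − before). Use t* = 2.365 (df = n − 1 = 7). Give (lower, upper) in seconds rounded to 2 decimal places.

This is a matched-pairs design, so SE = s_d/√n = 0.4/√8 = 0.1414.
Margin = 2.365 × 0.1414 = 0.3344; the interval is -1.6 ± 0.3344 = (-1.93, -1.27).

(-1.93, -1.27)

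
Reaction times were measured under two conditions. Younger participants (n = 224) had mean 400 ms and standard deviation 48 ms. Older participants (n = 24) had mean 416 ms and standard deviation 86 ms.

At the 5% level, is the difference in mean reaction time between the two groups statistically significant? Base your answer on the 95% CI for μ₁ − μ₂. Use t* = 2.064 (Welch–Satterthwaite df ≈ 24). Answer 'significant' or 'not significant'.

not significant

Per-group SEs: s₁/√n₁ = 48/√224 = 3.2071, s₂/√n₂ = 86/√24 = 17.5547.
Unpooled SE of the difference: √(10.28549041 + 308.16749209) = 17.8453.
Margin of error = t* · SE = 2.064 × 17.8453 = 36.8327.
x̄₁ − x̄₂ = 400 − 416 = -16.0000.
CI: -16.0000 ± 36.8327 = (-52.8327, 20.8327).
The interval (-52.8327, 20.8327) contains 0, so the difference is not significant.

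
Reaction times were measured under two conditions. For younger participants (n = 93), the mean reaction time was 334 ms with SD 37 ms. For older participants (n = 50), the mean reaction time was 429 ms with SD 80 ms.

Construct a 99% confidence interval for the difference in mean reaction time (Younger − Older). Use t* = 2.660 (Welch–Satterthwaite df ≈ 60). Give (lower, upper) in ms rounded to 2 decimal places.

(-126.78, -63.22)

Standard errors of each mean: 37/√93 = 3.8367 and 80/√50 = 11.3137.
SE(x̄₁ − x̄₂) = √(3.8367² + 11.3137²) = 11.9466 for independent samples with unequal variances.
With t* = 2.660, the margin is 2.660 × 11.9466 = 31.7780.
x̄₁ − x̄₂ = 334 − 429 = -95.0000; the interval is -95.0000 ± 31.7780 = (-126.78, -63.22).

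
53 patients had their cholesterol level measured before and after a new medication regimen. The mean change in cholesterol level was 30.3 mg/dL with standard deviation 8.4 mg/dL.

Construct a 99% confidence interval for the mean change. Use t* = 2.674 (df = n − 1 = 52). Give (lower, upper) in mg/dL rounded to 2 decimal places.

Paired design: SE = s_d/√n = 8.4/√53 = 1.1538.
t* = 2.674; margin of error = 2.674 × 1.1538 = 3.0853.
30.3 ± 3.0853 → (27.21, 33.39).

(27.21, 33.39)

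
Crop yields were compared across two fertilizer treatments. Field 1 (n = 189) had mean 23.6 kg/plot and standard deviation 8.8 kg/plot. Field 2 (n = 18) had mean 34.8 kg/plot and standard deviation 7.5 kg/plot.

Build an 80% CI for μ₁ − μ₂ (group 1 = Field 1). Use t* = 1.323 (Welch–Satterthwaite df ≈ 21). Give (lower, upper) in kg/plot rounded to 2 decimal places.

(-13.69, -8.71)

Per-group SEs: s₁/√n₁ = 8.8/√189 = 0.6401, s₂/√n₂ = 7.5/√18 = 1.7678.
Unpooled SE of the difference: √(0.40972801 + 3.12511684) = 1.8801.
Margin of error = t* · SE = 1.323 × 1.8801 = 2.4874.
x̄₁ − x̄₂ = 23.6 − 34.8 = -11.2000.
CI: -11.2000 ± 2.4874 = (-13.69, -8.71).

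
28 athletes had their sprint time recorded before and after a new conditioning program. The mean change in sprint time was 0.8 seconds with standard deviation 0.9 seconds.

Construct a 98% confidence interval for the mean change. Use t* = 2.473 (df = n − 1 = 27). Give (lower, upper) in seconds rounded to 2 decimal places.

(0.38, 1.22)

This is a matched-pairs design, so SE = s_d/√n = 0.9/√28 = 0.1701.
Margin = 2.473 × 0.1701 = 0.4207; the interval is 0.8 ± 0.4207 = (0.38, 1.22).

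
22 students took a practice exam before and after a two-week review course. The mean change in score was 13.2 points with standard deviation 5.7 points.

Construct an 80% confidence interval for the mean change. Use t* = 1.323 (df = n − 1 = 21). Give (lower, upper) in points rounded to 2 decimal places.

Paired design: SE = s_d/√n = 5.7/√22 = 1.2152.
t* = 1.323; margin of error = 1.323 × 1.2152 = 1.6077.
13.2 ± 1.6077 → (11.59, 14.81).

(11.59, 14.81)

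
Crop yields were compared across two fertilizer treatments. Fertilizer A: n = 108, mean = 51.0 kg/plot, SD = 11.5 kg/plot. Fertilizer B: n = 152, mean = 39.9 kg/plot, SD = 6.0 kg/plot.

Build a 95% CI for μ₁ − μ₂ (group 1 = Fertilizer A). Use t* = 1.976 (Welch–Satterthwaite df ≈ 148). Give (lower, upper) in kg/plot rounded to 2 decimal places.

(8.71, 13.49)

Standard errors of each mean: 11.5/√108 = 1.1066 and 6.0/√152 = 0.4867.
SE(x̄₁ − x̄₂) = √(1.1066² + 0.4867²) = 1.2089 for independent samples with unequal variances.
With t* = 1.976, the margin is 1.976 × 1.2089 = 2.3888.
x̄₁ − x̄₂ = 51.0 − 39.9 = 11.1000; the interval is 11.1000 ± 2.3888 = (8.71, 13.49).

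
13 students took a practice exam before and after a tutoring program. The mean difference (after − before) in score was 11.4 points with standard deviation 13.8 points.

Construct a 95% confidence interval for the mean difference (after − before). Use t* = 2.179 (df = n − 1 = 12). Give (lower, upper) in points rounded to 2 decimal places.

Paired design: SE = s_d/√n = 13.8/√13 = 3.8274.
t* = 2.179; margin of error = 2.179 × 3.8274 = 8.3399.
11.4 ± 8.3399 → (3.06, 19.74).

(3.06, 19.74)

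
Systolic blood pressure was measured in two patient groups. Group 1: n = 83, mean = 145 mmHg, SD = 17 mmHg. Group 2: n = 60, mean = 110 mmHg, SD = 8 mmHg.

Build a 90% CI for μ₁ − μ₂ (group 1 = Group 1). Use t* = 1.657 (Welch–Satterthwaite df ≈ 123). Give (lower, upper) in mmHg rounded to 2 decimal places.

Per-group SEs: s₁/√n₁ = 17/√83 = 1.8660, s₂/√n₂ = 8/√60 = 1.0328.
Unpooled SE of the difference: √(3.481956 + 1.06667584) = 2.1328.
Margin of error = t* · SE = 1.657 × 2.1328 = 3.5340.
x̄₁ − x̄₂ = 145 − 110 = 35.0000.
CI: 35.0000 ± 3.5340 = (31.47, 38.53).

(31.47, 38.53)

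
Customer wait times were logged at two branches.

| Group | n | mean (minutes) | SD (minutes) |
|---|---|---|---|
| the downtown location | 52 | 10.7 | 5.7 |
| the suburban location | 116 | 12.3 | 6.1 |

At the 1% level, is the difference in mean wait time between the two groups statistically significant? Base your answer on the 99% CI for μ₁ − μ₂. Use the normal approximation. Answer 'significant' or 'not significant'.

not significant

SE₁ = s₁/√n₁ = 5.7/√52 = 0.7904; SE₂ = 6.1/√116 = 0.5664.
Independent samples, unequal variances: SE_diff = √(SE₁² + SE₂²) = √(0.62473216 + 0.32080896) = 0.9724.
z* = 2.576, so margin of error = 2.576 × 0.9724 = 2.5049.
Difference in means = 10.7 − 12.3 = -1.6000.
-1.6000 ± 2.5049 → (-4.1049, 0.9049).
The interval (-4.1049, 0.9049) contains 0, so the difference is not significant.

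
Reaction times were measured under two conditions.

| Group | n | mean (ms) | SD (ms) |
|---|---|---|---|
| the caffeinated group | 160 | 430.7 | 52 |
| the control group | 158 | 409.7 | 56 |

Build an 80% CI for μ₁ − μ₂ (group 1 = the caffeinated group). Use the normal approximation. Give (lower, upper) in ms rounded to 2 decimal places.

(13.23, 28.77)

Standard errors of each mean: 52/√160 = 4.1110 and 56/√158 = 4.4551.
SE(x̄₁ − x̄₂) = √(4.1110² + 4.4551²) = 6.0620 for independent samples with unequal variances.
With z* = 1.282, the margin is 1.282 × 6.0620 = 7.7715.
x̄₁ − x̄₂ = 430.7 − 409.7 = 21.0000; the interval is 21.0000 ± 7.7715 = (13.23, 28.77).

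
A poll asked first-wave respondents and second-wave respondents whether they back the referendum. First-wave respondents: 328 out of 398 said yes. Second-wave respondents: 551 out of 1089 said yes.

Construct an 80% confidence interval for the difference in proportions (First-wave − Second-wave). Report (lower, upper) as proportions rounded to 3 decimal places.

(0.287, 0.349)

First, p̂₁ = 328/398 = 0.8241; p̂₂ = 551/1089 = 0.5060.
The two standard errors are √(0.8241×0.1759/398) = 0.01908 and √(0.5060×0.4940/1089) = 0.01515.
Because the samples are independent, SE_diff = √(0.01908² + 0.01515²) = 0.02436.
Using z* = 1.282 for 80%, ME = 1.282 × 0.02436 = 0.03123.
p̂₁ − p̂₂ = 0.3181; interval 0.3181 ± 0.03123 gives (0.287, 0.349).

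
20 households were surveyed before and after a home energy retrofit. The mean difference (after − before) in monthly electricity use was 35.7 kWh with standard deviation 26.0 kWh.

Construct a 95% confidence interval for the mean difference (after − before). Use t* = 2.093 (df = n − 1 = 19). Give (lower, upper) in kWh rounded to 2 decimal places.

(23.53, 47.87)

This is a matched-pairs design, so SE = s_d/√n = 26.0/√20 = 5.8138.
Margin = 2.093 × 5.8138 = 12.1683; the interval is 35.7 ± 12.1683 = (23.53, 47.87).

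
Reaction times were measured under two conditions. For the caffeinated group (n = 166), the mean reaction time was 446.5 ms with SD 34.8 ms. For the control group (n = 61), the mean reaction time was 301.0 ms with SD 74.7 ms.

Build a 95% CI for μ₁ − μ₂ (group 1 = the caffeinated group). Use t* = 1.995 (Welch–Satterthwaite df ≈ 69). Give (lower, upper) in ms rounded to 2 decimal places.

(125.67, 165.33)

Standard errors of each mean: 34.8/√166 = 2.7010 and 74.7/√61 = 9.5644.
SE(x̄₁ − x̄₂) = √(2.7010² + 9.5644²) = 9.9385 for independent samples with unequal variances.
With t* = 1.995, the margin is 1.995 × 9.9385 = 19.8273.
x̄₁ − x̄₂ = 446.5 − 301.0 = 145.5000; the interval is 145.5000 ± 19.8273 = (125.67, 165.33).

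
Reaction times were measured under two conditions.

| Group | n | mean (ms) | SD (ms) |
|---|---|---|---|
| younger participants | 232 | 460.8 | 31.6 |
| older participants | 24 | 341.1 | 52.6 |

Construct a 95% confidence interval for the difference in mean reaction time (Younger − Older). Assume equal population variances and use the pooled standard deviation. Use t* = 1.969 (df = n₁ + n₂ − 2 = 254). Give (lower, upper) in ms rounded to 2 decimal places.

Pooled variance s_p² = [231·31.6² + 23·52.6²] / (232+24−2) = 1158.6726, so s_p = 34.0393.
SE_diff = s_p·√(1/n₁ + 1/n₂) = 34.0393·√(1/232 + 1/24) = 7.2988.
t* = 1.969; margin = 1.969 × 7.2988 = 14.3713.
Difference = 460.8 − 341.1 = 119.7000.
119.7000 ± 14.3713 → (105.33, 134.07).

(105.33, 134.07)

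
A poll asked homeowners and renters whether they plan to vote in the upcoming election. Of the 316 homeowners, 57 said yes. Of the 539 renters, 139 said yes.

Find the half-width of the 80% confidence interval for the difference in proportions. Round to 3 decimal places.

Sample proportions: 57/316 = 0.1804, 139/539 = 0.2579.
Each SE is √(p̂(1−p̂)/n): √(0.1804·0.8196/316) = 0.02163 and √(0.2579·0.7421/539) = 0.01884.
SE(p̂₁ − p̂₂) = √(SE₁² + SE₂²) = √(0.0004678569 + 0.0003549456) = 0.02868, since the two samples are independent.
At 80% confidence z* = 1.282; margin = 1.282 × 0.02868 = 0.03677.

0.037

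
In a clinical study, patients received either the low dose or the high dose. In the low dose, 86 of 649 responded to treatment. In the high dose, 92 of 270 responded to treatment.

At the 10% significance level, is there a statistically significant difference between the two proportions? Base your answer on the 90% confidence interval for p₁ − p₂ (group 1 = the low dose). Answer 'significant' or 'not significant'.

First, p̂₁ = 86/649 = 0.1325; p̂₂ = 92/270 = 0.3407.
The two standard errors are √(0.1325×0.8675/649) = 0.01331 and √(0.3407×0.6593/270) = 0.02884.
Because the samples are independent, SE_diff = √(0.01331² + 0.02884²) = 0.03176.
Using z* = 1.645 for 90%, ME = 1.645 × 0.03176 = 0.05225.
p̂₁ − p̂₂ = -0.2082; interval -0.2082 ± 0.05225 gives (-0.26045, -0.15595).
The interval (-0.26045, -0.15595) does not contain 0, so the difference is significant.

significant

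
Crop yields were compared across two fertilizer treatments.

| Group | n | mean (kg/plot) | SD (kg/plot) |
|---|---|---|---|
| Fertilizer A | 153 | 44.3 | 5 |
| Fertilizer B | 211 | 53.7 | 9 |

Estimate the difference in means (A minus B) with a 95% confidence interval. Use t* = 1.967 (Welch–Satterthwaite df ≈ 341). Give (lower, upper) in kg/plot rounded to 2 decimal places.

Standard errors of each mean: 5/√153 = 0.4042 and 9/√211 = 0.6196.
SE(x̄₁ − x̄₂) = √(0.4042² + 0.6196²) = 0.7398 for independent samples with unequal variances.
With t* = 1.967, the margin is 1.967 × 0.7398 = 1.4552.
x̄₁ − x̄₂ = 44.3 − 53.7 = -9.4000; the interval is -9.4000 ± 1.4552 = (-10.86, -7.94).

(-10.86, -7.94)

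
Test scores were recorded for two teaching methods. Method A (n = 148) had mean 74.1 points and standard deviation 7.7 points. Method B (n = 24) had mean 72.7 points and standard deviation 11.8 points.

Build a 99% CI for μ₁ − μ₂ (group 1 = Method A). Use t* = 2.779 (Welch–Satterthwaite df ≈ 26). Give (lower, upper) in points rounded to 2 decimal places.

Standard errors of each mean: 7.7/√148 = 0.6329 and 11.8/√24 = 2.4087.
SE(x̄₁ − x̄₂) = √(0.6329² + 2.4087²) = 2.4905 for independent samples with unequal variances.
With t* = 2.779, the margin is 2.779 × 2.4905 = 6.9211.
x̄₁ − x̄₂ = 74.1 − 72.7 = 1.4000; the interval is 1.4000 ± 6.9211 = (-5.52, 8.32).

(-5.52, 8.32)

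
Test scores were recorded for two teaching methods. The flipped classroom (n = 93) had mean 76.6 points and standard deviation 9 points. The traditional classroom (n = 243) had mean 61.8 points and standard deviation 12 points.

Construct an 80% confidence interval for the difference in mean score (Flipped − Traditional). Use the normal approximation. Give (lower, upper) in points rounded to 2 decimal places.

(13.25, 16.35)

SE₁ = s₁/√n₁ = 9/√93 = 0.9333; SE₂ = 12/√243 = 0.7698.
Independent samples, unequal variances: SE_diff = √(SE₁² + SE₂²) = √(0.87104889 + 0.59259204) = 1.2098.
z* = 1.282, so margin of error = 1.282 × 1.2098 = 1.5510.
Difference in means = 76.6 − 61.8 = 14.8000.
14.8000 ± 1.5510 → (13.25, 16.35).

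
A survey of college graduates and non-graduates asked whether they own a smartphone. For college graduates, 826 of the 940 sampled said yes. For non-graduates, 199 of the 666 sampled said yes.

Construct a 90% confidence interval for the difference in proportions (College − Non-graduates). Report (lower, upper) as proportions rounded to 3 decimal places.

p̂₁ = 826/940 = 0.8787 and p̂₂ = 199/666 = 0.2988.
SE₁ = √(p̂₁(1−p̂₁)/n₁) = √(0.8787·0.1213/940) = 0.01065; SE₂ = √(0.2988·0.7012/666) = 0.01774.
Independent samples: SE of the difference = √(SE₁² + SE₂²) = √(0.0001134225 + 0.0003147076) = 0.02069.
z* for 90% confidence is 1.645, so the margin of error is 1.645 × 0.02069 = 0.03404.
Point estimate p̂₁ − p̂₂ = 0.8787 − 0.2988 = 0.5799.
0.5799 ± 0.03404 → (0.546, 0.614).

(0.546, 0.614)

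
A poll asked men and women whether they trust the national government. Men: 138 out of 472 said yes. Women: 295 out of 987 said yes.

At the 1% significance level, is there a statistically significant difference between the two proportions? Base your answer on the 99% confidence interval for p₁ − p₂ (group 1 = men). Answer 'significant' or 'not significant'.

Sample proportions: 138/472 = 0.2924, 295/987 = 0.2989.
Each SE is √(p̂(1−p̂)/n): √(0.2924·0.7076/472) = 0.02094 and √(0.2989·0.7011/987) = 0.01457.
SE(p̂₁ − p̂₂) = √(SE₁² + SE₂²) = √(0.0004384836 + 0.0002122849) = 0.02551, since the two samples are independent.
At 99% confidence z* = 2.576; margin = 2.576 × 0.02551 = 0.06571.
The difference is 0.2924 − 0.2989 = -0.0065, so the interval is -0.0065 ± 0.06571 = (-0.07221, 0.05921).
The interval (-0.07221, 0.05921) contains 0, so the difference is not significant.

not significant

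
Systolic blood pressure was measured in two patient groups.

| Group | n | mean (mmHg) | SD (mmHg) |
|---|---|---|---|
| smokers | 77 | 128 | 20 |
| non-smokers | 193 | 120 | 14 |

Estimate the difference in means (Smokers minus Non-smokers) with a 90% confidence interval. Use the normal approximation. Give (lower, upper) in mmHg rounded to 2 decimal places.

Standard errors of each mean: 20/√77 = 2.2792 and 14/√193 = 1.0077.
SE(x̄₁ − x̄₂) = √(2.2792² + 1.0077²) = 2.4920 for independent samples with unequal variances.
With z* = 1.645, the margin is 1.645 × 2.4920 = 4.0993.
x̄₁ − x̄₂ = 128 − 120 = 8.0000; the interval is 8.0000 ± 4.0993 = (3.90, 12.10).

(3.90, 12.10)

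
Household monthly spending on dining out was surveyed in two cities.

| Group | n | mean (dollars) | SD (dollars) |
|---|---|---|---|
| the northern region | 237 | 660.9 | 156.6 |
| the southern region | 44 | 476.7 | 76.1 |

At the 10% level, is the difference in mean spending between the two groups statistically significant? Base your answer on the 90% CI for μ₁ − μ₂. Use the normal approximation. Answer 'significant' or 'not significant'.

Per-group SEs: s₁/√n₁ = 156.6/√237 = 10.1723, s₂/√n₂ = 76.1/√44 = 11.4725.
Unpooled SE of the difference: √(103.47568729 + 131.61825625) = 15.3328.
Margin of error = z* · SE = 1.645 × 15.3328 = 25.2225.
x̄₁ − x̄₂ = 660.9 − 476.7 = 184.2000.
CI: 184.2000 ± 25.2225 = (158.9775, 209.4225).
The interval (158.9775, 209.4225) does not contain 0, so the difference is significant.

significant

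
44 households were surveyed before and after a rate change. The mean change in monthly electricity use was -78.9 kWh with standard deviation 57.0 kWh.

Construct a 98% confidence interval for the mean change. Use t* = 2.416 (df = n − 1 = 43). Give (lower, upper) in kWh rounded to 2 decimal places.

This is a matched-pairs design, so SE = s_d/√n = 57.0/√44 = 8.5931.
Margin = 2.416 × 8.5931 = 20.7609; the interval is -78.9 ± 20.7609 = (-99.66, -58.14).

(-99.66, -58.14)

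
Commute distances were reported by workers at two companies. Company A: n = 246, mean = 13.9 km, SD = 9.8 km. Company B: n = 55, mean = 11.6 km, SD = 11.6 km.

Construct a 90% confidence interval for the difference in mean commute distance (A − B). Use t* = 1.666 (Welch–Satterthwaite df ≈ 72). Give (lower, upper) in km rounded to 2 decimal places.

(-0.51, 5.11)

SE₁ = s₁/√n₁ = 9.8/√246 = 0.6248; SE₂ = 11.6/√55 = 1.5641.
Independent samples, unequal variances: SE_diff = √(SE₁² + SE₂²) = √(0.39037504 + 2.44640881) = 1.6843.
t* = 1.666, so margin of error = 1.666 × 1.6843 = 2.8060.
Difference in means = 13.9 − 11.6 = 2.3000.
2.3000 ± 2.8060 → (-0.51, 5.11).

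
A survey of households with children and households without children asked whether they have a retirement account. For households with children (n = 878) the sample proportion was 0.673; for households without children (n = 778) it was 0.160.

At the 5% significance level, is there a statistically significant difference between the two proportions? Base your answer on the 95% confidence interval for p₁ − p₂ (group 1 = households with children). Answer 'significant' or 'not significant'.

significant

The two standard errors are √(0.6730×0.3270/878) = 0.01583 and √(0.1600×0.8400/778) = 0.01314.
Because the samples are independent, SE_diff = √(0.01583² + 0.01314²) = 0.02057.
Using z* = 1.960 for 95%, ME = 1.960 × 0.02057 = 0.04032.
p̂₁ − p̂₂ = 0.5130; interval 0.5130 ± 0.04032 gives (0.47268, 0.55332).
The interval (0.47268, 0.55332) does not contain 0, so the difference is significant.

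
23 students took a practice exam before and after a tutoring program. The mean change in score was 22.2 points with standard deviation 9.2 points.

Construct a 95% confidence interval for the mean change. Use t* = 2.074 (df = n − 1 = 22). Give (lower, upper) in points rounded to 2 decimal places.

Paired design: SE = s_d/√n = 9.2/√23 = 1.9183.
t* = 2.074; margin of error = 2.074 × 1.9183 = 3.9786.
22.2 ± 3.9786 → (18.22, 26.18).

(18.22, 26.18)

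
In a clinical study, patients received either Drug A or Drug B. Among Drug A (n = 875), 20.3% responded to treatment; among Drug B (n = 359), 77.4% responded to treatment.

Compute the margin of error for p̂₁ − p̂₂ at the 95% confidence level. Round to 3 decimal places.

Each SE is √(p̂(1−p̂)/n): √(0.2030·0.7970/875) = 0.01360 and √(0.7740·0.2260/359) = 0.02207.
SE(p̂₁ − p̂₂) = √(SE₁² + SE₂²) = √(0.00018496 + 0.0004870849) = 0.02592, since the two samples are independent.
At 95% confidence z* = 1.960; margin = 1.960 × 0.02592 = 0.05080.

0.051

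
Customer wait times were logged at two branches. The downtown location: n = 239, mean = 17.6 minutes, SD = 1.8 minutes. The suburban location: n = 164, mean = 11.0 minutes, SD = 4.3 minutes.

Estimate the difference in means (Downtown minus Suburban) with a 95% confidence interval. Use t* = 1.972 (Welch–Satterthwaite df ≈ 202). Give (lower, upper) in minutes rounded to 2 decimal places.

Standard errors of each mean: 1.8/√239 = 0.1164 and 4.3/√164 = 0.3358.
SE(x̄₁ − x̄₂) = √(0.1164² + 0.3358²) = 0.3554 for independent samples with unequal variances.
With t* = 1.972, the margin is 1.972 × 0.3554 = 0.7008.
x̄₁ − x̄₂ = 17.6 − 11.0 = 6.6000; the interval is 6.6000 ± 0.7008 = (5.90, 7.30).

(5.90, 7.30)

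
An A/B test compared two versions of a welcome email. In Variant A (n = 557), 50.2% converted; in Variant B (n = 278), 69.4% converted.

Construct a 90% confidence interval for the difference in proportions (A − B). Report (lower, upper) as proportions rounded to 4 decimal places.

SE₁ = √(p̂₁(1−p̂₁)/n₁) = √(0.5020·0.4980/557) = 0.02119; SE₂ = √(0.6940·0.3060/278) = 0.02764.
Independent samples: SE of the difference = √(SE₁² + SE₂²) = √(0.0004490161 + 0.0007639696) = 0.03483.
z* for 90% confidence is 1.645, so the margin of error is 1.645 × 0.03483 = 0.05730.
Point estimate p̂₁ − p̂₂ = 0.5020 − 0.6940 = -0.1920.
-0.1920 ± 0.05730 → (-0.2493, -0.1347).

(-0.2493, -0.1347)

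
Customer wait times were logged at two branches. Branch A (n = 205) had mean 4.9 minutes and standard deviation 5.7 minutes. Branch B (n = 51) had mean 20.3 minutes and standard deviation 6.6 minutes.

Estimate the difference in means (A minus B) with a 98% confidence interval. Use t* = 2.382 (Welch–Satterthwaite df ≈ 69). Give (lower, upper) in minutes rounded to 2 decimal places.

SE₁ = s₁/√n₁ = 5.7/√205 = 0.3981; SE₂ = 6.6/√51 = 0.9242.
Independent samples, unequal variances: SE_diff = √(SE₁² + SE₂²) = √(0.15848361 + 0.85414564) = 1.0063.
t* = 2.382, so margin of error = 2.382 × 1.0063 = 2.3970.
Difference in means = 4.9 − 20.3 = -15.4000.
-15.4000 ± 2.3970 → (-17.80, -13.00).

(-17.80, -13.00)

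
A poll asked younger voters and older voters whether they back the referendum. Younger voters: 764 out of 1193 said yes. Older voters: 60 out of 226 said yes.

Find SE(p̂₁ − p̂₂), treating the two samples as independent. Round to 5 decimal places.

0.03249

Sample proportions: 764/1193 = 0.6404, 60/226 = 0.2655.
Each SE is √(p̂(1−p̂)/n): √(0.6404·0.3596/1193) = 0.01389 and √(0.2655·0.7345/226) = 0.02937.
SE(p̂₁ − p̂₂) = √(SE₁² + SE₂²) = √(0.0001929321 + 0.0008625969) = 0.03249, since the two samples are independent.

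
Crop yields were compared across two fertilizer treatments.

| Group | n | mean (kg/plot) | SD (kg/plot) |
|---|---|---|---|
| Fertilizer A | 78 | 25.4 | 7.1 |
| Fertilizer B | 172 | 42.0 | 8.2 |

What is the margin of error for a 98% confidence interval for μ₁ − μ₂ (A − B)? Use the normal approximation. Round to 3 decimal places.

SE₁ = s₁/√n₁ = 7.1/√78 = 0.8039; SE₂ = 8.2/√172 = 0.6252.
Independent samples, unequal variances: SE_diff = √(SE₁² + SE₂²) = √(0.64625521 + 0.39087504) = 1.0184.
z* = 2.326, so margin of error = 2.326 × 1.0184 = 2.3688.

2.369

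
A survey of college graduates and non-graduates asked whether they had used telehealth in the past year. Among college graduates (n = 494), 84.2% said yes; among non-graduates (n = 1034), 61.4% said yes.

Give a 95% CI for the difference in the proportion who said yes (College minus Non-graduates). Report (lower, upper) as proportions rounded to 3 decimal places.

(0.184, 0.272)

Each SE is √(p̂(1−p̂)/n): √(0.8420·0.1580/494) = 0.01641 and √(0.6140·0.3860/1034) = 0.01514.
SE(p̂₁ − p̂₂) = √(SE₁² + SE₂²) = √(0.0002692881 + 0.0002292196) = 0.02233, since the two samples are independent.
At 95% confidence z* = 1.960; margin = 1.960 × 0.02233 = 0.04377.
The difference is 0.8420 − 0.6140 = 0.2280, so the interval is 0.2280 ± 0.04377 = (0.184, 0.272).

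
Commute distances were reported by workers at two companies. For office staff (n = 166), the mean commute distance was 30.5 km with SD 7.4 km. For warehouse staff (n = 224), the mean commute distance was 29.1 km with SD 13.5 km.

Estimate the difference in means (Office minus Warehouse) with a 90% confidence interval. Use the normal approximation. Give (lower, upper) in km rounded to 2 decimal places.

(-0.36, 3.16)

Per-group SEs: s₁/√n₁ = 7.4/√166 = 0.5744, s₂/√n₂ = 13.5/√224 = 0.9020.
Unpooled SE of the difference: √(0.32993536 + 0.813604) = 1.0694.
Margin of error = z* · SE = 1.645 × 1.0694 = 1.7592.
x̄₁ − x̄₂ = 30.5 − 29.1 = 1.4000.
CI: 1.4000 ± 1.7592 = (-0.36, 3.16).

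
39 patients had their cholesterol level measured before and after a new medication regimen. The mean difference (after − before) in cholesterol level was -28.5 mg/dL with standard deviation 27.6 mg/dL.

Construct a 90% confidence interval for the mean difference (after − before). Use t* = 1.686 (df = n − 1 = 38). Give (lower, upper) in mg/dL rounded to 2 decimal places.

This is a matched-pairs design, so SE = s_d/√n = 27.6/√39 = 4.4195.
Margin = 1.686 × 4.4195 = 7.4513; the interval is -28.5 ± 7.4513 = (-35.95, -21.05).

(-35.95, -21.05)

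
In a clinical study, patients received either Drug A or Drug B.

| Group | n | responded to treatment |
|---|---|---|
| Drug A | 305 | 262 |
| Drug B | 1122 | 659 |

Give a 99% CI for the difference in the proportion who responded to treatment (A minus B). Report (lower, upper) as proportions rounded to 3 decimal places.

(0.208, 0.335)

Sample proportions: 262/305 = 0.8590, 659/1122 = 0.5873.
Each SE is √(p̂(1−p̂)/n): √(0.8590·0.1410/305) = 0.01993 and √(0.5873·0.4127/1122) = 0.01470.
SE(p̂₁ − p̂₂) = √(SE₁² + SE₂²) = √(0.0003972049 + 0.00021609) = 0.02476, since the two samples are independent.
At 99% confidence z* = 2.576; margin = 2.576 × 0.02476 = 0.06378.
The difference is 0.8590 − 0.5873 = 0.2717, so the interval is 0.2717 ± 0.06378 = (0.208, 0.335).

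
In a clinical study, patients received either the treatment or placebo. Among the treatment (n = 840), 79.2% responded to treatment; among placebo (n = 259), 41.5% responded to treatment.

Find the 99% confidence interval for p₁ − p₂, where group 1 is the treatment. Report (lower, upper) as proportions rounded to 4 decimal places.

(0.2903, 0.4637)

SE₁ = √(p̂₁(1−p̂₁)/n₁) = √(0.7920·0.2080/840) = 0.01400; SE₂ = √(0.4150·0.5850/259) = 0.03062.
Independent samples: SE of the difference = √(SE₁² + SE₂²) = √(0.000196 + 0.0009375844) = 0.03367.
z* for 99% confidence is 2.576, so the margin of error is 2.576 × 0.03367 = 0.08673.
Point estimate p̂₁ − p̂₂ = 0.7920 − 0.4150 = 0.3770.
0.3770 ± 0.08673 → (0.2903, 0.4637).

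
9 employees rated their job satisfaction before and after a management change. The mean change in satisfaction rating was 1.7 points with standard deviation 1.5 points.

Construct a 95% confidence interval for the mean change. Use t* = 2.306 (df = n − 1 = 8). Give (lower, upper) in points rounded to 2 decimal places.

(0.55, 2.85)

Paired design: SE = s_d/√n = 1.5/√9 = 0.5000.
t* = 2.306; margin of error = 2.306 × 0.5000 = 1.1530.
1.7 ± 1.1530 → (0.55, 2.85).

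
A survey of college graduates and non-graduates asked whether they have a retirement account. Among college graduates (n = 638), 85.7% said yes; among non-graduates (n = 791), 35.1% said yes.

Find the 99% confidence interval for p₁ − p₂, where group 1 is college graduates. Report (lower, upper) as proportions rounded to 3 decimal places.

(0.450, 0.562)

SE₁ = √(p̂₁(1−p̂₁)/n₁) = √(0.8570·0.1430/638) = 0.01386; SE₂ = √(0.3510·0.6490/791) = 0.01697.
Independent samples: SE of the difference = √(SE₁² + SE₂²) = √(0.0001920996 + 0.0002879809) = 0.02191.
z* for 99% confidence is 2.576, so the margin of error is 2.576 × 0.02191 = 0.05644.
Point estimate p̂₁ − p̂₂ = 0.8570 − 0.3510 = 0.5060.
0.5060 ± 0.05644 → (0.450, 0.562).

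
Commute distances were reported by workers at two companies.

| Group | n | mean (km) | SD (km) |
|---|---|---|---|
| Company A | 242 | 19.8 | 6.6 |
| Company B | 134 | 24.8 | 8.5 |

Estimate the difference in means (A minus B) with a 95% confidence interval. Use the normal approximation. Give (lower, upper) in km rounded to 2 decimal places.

Standard errors of each mean: 6.6/√242 = 0.4243 and 8.5/√134 = 0.7343.
SE(x̄₁ − x̄₂) = √(0.4243² + 0.7343²) = 0.8481 for independent samples with unequal variances.
With z* = 1.960, the margin is 1.960 × 0.8481 = 1.6623.
x̄₁ − x̄₂ = 19.8 − 24.8 = -5.0000; the interval is -5.0000 ± 1.6623 = (-6.66, -3.34).

(-6.66, -3.34)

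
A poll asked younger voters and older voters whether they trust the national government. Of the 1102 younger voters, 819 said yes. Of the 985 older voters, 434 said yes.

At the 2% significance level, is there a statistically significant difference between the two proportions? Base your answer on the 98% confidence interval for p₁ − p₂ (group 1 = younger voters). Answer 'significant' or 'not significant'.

Sample proportions: 819/1102 = 0.7432, 434/985 = 0.4406.
Each SE is √(p̂(1−p̂)/n): √(0.7432·0.2568/1102) = 0.01316 and √(0.4406·0.5594/985) = 0.01582.
SE(p̂₁ − p̂₂) = √(SE₁² + SE₂²) = √(0.0001731856 + 0.0002502724) = 0.02058, since the two samples are independent.
At 98% confidence z* = 2.326; margin = 2.326 × 0.02058 = 0.04787.
The difference is 0.7432 − 0.4406 = 0.3026, so the interval is 0.3026 ± 0.04787 = (0.25473, 0.35047).
The interval (0.25473, 0.35047) does not contain 0, so the difference is significant.

significant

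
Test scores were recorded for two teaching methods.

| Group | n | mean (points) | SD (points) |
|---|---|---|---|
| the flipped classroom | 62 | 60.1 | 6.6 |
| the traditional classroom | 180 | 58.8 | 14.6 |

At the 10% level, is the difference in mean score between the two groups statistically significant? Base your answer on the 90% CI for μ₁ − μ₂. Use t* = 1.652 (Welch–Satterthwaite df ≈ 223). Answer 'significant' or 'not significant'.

SE₁ = s₁/√n₁ = 6.6/√62 = 0.8382; SE₂ = 14.6/√180 = 1.0882.
Independent samples, unequal variances: SE_diff = √(SE₁² + SE₂²) = √(0.70257924 + 1.18417924) = 1.3736.
t* = 1.652, so margin of error = 1.652 × 1.3736 = 2.2692.
Difference in means = 60.1 − 58.8 = 1.3000.
1.3000 ± 2.2692 → (-0.9692, 3.5692).
The interval (-0.9692, 3.5692) contains 0, so the difference is not significant.

not significant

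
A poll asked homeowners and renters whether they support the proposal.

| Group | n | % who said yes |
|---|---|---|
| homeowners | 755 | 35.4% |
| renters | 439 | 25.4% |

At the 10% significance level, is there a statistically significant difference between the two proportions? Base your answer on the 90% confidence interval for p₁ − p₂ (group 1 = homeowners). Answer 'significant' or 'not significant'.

significant

SE₁ = √(p̂₁(1−p̂₁)/n₁) = √(0.3540·0.6460/755) = 0.01740; SE₂ = √(0.2540·0.7460/439) = 0.02078.
Independent samples: SE of the difference = √(SE₁² + SE₂²) = √(0.00030276 + 0.0004318084) = 0.02710.
z* for 90% confidence is 1.645, so the margin of error is 1.645 × 0.02710 = 0.04458.
Point estimate p̂₁ − p̂₂ = 0.3540 − 0.2540 = 0.1000.
0.1000 ± 0.04458 → (0.05542, 0.14458).
The interval (0.05542, 0.14458) does not contain 0, so the difference is significant.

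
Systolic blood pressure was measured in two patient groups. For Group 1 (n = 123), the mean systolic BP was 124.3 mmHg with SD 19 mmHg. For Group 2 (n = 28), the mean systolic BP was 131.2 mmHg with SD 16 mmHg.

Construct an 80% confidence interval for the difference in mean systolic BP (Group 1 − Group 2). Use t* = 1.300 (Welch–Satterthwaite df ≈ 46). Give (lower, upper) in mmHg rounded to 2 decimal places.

SE₁ = s₁/√n₁ = 19/√123 = 1.7132; SE₂ = 16/√28 = 3.0237.
Independent samples, unequal variances: SE_diff = √(SE₁² + SE₂²) = √(2.93505424 + 9.14276169) = 3.4753.
t* = 1.300, so margin of error = 1.300 × 3.4753 = 4.5179.
Difference in means = 124.3 − 131.2 = -6.9000.
-6.9000 ± 4.5179 → (-11.42, -2.38).

(-11.42, -2.38)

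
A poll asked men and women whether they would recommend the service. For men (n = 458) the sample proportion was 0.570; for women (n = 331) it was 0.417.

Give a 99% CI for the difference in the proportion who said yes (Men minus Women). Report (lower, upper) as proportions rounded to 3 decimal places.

(0.061, 0.245)

SE₁ = √(p̂₁(1−p̂₁)/n₁) = √(0.5700·0.4300/458) = 0.02313; SE₂ = √(0.4170·0.5830/331) = 0.02710.
Independent samples: SE of the difference = √(SE₁² + SE₂²) = √(0.0005349969 + 0.00073441) = 0.03563.
z* for 99% confidence is 2.576, so the margin of error is 2.576 × 0.03563 = 0.09178.
Point estimate p̂₁ − p̂₂ = 0.5700 − 0.4170 = 0.1530.
0.1530 ± 0.09178 → (0.061, 0.245).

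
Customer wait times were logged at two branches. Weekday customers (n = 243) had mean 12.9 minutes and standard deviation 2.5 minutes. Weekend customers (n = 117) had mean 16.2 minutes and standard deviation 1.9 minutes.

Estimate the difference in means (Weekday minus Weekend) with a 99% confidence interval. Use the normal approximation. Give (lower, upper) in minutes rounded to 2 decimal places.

SE₁ = s₁/√n₁ = 2.5/√243 = 0.1604; SE₂ = 1.9/√117 = 0.1757.
Independent samples, unequal variances: SE_diff = √(SE₁² + SE₂²) = √(0.02572816 + 0.03087049) = 0.2379.
z* = 2.576, so margin of error = 2.576 × 0.2379 = 0.6128.
Difference in means = 12.9 − 16.2 = -3.3000.
-3.3000 ± 0.6128 → (-3.91, -2.69).

(-3.91, -2.69)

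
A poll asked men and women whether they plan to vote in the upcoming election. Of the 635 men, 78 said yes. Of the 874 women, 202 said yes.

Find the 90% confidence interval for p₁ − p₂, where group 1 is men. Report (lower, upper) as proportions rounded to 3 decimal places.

Sample proportions: 78/635 = 0.1228, 202/874 = 0.2311.
Each SE is √(p̂(1−p̂)/n): √(0.1228·0.8772/635) = 0.01302 and √(0.2311·0.7689/874) = 0.01426.
SE(p̂₁ − p̂₂) = √(SE₁² + SE₂²) = √(0.0001695204 + 0.0002033476) = 0.01931, since the two samples are independent.
At 90% confidence z* = 1.645; margin = 1.645 × 0.01931 = 0.03176.
The difference is 0.1228 − 0.2311 = -0.1083, so the interval is -0.1083 ± 0.03176 = (-0.140, -0.077).

(-0.140, -0.077)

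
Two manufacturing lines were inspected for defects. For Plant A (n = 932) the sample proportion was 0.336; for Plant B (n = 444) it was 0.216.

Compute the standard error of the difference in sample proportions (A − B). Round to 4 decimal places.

The two standard errors are √(0.3360×0.6640/932) = 0.01547 and √(0.2160×0.7840/444) = 0.01953.
Because the samples are independent, SE_diff = √(0.01547² + 0.01953²) = 0.02491.

0.0249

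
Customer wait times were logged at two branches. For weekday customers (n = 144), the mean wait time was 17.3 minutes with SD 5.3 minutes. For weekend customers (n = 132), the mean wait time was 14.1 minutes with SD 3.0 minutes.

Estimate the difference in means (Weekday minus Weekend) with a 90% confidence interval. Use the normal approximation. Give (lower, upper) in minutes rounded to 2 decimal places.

Per-group SEs: s₁/√n₁ = 5.3/√144 = 0.4417, s₂/√n₂ = 3.0/√132 = 0.2611.
Unpooled SE of the difference: √(0.19509889 + 0.06817321) = 0.5131.
Margin of error = z* · SE = 1.645 × 0.5131 = 0.8440.
x̄₁ − x̄₂ = 17.3 − 14.1 = 3.2000.
CI: 3.2000 ± 0.8440 = (2.36, 4.04).

(2.36, 4.04)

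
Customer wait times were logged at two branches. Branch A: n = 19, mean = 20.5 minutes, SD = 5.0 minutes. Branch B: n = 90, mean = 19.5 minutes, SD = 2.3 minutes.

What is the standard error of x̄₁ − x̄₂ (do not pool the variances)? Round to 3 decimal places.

1.172

SE₁ = s₁/√n₁ = 5.0/√19 = 1.1471; SE₂ = 2.3/√90 = 0.2424.
Independent samples, unequal variances: SE_diff = √(SE₁² + SE₂²) = √(1.31583841 + 0.05875776) = 1.1724.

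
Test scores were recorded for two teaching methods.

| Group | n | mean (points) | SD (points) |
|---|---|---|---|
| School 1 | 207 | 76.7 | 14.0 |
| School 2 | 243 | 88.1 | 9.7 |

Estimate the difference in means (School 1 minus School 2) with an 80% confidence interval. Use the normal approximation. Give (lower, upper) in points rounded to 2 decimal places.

(-12.88, -9.92)

Per-group SEs: s₁/√n₁ = 14.0/√207 = 0.9731, s₂/√n₂ = 9.7/√243 = 0.6223.
Unpooled SE of the difference: √(0.94692361 + 0.38725729) = 1.1551.
Margin of error = z* · SE = 1.282 × 1.1551 = 1.4808.
x̄₁ − x̄₂ = 76.7 − 88.1 = -11.4000.
CI: -11.4000 ± 1.4808 = (-12.88, -9.92).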